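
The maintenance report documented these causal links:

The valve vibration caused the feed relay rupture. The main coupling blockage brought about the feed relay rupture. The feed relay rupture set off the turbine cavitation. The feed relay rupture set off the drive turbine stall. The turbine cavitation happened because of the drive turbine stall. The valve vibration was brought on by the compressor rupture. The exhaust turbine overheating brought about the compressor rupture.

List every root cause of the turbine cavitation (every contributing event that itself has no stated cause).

the exhaust turbine overheating, the main coupling blockage

Tracing upstream from the turbine cavitation: the turbine cavitation ← the feed relay rupture ← the valve vibration ← the compressor rupture ← the exhaust turbine overheating.
A separate upstream branch: the turbine cavitation ← the feed relay rupture ← the main coupling blockage.
Each of those chain origins has no stated cause.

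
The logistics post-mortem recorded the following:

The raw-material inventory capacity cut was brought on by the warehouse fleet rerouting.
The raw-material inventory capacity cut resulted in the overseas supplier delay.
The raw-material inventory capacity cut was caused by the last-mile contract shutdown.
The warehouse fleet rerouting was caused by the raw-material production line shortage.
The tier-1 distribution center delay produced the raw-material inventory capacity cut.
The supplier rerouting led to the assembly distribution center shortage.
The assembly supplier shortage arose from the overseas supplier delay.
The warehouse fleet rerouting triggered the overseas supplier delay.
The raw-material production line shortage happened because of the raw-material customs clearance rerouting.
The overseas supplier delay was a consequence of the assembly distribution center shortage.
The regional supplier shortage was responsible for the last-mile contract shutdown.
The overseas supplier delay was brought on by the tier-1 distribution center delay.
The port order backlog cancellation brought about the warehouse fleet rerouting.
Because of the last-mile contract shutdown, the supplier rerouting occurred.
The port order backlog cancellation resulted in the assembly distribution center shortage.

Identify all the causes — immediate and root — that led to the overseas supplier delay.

the assembly distribution center shortage, the last-mile contract shutdown, the port order backlog cancellation, the raw-material customs clearance rerouting, the raw-material inventory capacity cut, the raw-material production line shortage, the regional supplier shortage, the supplier rerouting, the tier-1 distribution center delay, the warehouse fleet rerouting

Immediate causes of the overseas supplier delay: the assembly distribution center shortage, the tier-1 distribution center delay, the warehouse fleet rerouting, the raw-material inventory capacity cut.
Further upstream: the regional supplier shortage, the raw-material customs clearance rerouting, the last-mile contract shutdown, the port order backlog cancellation, the supplier rerouting, the raw-material production line shortage.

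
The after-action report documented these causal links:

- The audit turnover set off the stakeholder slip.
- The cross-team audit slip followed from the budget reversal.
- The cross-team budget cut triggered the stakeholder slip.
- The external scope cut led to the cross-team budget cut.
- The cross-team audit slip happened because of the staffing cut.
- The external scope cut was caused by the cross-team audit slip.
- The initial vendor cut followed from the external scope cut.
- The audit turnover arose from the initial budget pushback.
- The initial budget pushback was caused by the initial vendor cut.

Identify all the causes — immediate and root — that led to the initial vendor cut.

the budget reversal, the cross-team audit slip, the external scope cut, the staffing cut

Immediate cause of the initial vendor cut: the external scope cut.
Further upstream: the budget reversal, the cross-team audit slip, the staffing cut.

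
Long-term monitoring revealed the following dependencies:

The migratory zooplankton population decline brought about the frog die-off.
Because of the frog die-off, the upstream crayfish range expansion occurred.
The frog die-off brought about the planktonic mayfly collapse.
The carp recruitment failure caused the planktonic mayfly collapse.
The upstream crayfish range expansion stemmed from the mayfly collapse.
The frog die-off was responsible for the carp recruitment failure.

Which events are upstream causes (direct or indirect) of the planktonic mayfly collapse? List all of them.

Immediate causes of the planktonic mayfly collapse: the frog die-off, the carp recruitment failure.
Further upstream: the migratory zooplankton population decline.

the carp recruitment failure, the frog die-off, the migratory zooplankton population decline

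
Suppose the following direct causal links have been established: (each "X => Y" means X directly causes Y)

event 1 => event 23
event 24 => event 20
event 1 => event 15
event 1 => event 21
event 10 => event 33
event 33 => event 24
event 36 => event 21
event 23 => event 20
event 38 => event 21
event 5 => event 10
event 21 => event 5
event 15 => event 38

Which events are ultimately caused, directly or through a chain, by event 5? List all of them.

event 10, event 20, event 24, event 33

Direct effects: event 10.
2 steps out: event 33.
3 steps out: event 24.
4 steps out: event 20.
Not reachable from it: event 1, event 15, event 38, event 21, event 23, event 36.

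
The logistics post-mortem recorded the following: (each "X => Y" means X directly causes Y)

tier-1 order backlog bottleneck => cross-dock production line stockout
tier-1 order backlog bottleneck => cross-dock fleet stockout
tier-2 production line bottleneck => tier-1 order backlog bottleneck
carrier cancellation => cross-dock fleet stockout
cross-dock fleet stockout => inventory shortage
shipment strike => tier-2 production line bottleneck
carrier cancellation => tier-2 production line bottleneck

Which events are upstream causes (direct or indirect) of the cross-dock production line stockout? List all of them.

the carrier cancellation, the shipment strike, the tier-1 order backlog bottleneck, the tier-2 production line bottleneck

Immediate cause of the cross-dock production line stockout: the tier-1 order backlog bottleneck.
Further upstream: the carrier cancellation, the tier-2 production line bottleneck, the shipment strike.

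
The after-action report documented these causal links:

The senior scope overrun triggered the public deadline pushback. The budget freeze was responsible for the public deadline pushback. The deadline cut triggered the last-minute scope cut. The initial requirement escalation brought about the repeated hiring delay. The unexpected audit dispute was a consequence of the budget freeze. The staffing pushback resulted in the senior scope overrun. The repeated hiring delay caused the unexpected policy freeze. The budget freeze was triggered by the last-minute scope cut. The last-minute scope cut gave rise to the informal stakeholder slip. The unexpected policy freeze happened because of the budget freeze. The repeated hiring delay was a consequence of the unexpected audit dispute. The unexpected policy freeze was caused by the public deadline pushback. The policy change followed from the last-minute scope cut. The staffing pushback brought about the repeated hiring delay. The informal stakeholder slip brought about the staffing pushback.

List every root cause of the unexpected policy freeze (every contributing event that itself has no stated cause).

Tracing upstream from the unexpected policy freeze: the unexpected policy freeze ← the budget freeze ← the last-minute scope cut ← the deadline cut.
A separate upstream branch: the unexpected policy freeze ← the repeated hiring delay ← the initial requirement escalation.
Each of those chain origins has no stated cause.

the deadline cut, the initial requirement escalation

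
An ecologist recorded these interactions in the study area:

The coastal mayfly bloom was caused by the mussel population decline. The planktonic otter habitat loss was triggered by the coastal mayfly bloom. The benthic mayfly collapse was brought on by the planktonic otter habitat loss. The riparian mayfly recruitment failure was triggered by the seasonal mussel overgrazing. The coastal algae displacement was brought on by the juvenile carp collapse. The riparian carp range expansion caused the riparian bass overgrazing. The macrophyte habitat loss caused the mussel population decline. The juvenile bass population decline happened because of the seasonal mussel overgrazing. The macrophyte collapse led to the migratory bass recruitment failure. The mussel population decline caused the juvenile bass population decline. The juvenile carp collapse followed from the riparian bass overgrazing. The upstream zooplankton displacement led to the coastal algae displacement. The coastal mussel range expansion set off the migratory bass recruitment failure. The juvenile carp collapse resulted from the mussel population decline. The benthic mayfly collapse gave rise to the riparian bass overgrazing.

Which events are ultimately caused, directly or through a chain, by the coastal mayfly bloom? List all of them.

the benthic mayfly collapse, the coastal algae displacement, the juvenile carp collapse, the planktonic otter habitat loss, the riparian bass overgrazing

Direct effects: the planktonic otter habitat loss.
2 steps out: the benthic mayfly collapse.
3 steps out: the riparian bass overgrazing.
4 steps out: the juvenile carp collapse.
5 steps out: the coastal algae displacement.
Not reachable from it: the macrophyte habitat loss, the mussel population decline, the coastal mussel range expansion, the seasonal mussel overgrazing, the riparian mayfly recruitment failure, the juvenile bass population decline, the macrophyte collapse, the riparian carp range expansion, the migratory bass recruitment failure, the upstream zooplankton displacement.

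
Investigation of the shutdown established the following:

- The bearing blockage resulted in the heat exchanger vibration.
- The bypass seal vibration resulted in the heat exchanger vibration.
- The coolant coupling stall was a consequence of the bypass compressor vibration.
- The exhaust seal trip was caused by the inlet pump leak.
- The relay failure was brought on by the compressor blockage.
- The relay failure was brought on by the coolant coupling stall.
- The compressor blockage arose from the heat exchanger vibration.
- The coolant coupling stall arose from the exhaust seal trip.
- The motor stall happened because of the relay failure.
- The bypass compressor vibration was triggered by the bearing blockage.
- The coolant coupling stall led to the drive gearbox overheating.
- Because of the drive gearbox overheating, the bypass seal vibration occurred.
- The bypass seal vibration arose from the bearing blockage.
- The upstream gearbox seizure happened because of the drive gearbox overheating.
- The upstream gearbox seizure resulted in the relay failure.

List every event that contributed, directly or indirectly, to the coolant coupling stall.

the bearing blockage, the bypass compressor vibration, the exhaust seal trip, the inlet pump leak

Immediate causes of the coolant coupling stall: the bypass compressor vibration, the exhaust seal trip.
Further upstream: the bearing blockage, the inlet pump leak.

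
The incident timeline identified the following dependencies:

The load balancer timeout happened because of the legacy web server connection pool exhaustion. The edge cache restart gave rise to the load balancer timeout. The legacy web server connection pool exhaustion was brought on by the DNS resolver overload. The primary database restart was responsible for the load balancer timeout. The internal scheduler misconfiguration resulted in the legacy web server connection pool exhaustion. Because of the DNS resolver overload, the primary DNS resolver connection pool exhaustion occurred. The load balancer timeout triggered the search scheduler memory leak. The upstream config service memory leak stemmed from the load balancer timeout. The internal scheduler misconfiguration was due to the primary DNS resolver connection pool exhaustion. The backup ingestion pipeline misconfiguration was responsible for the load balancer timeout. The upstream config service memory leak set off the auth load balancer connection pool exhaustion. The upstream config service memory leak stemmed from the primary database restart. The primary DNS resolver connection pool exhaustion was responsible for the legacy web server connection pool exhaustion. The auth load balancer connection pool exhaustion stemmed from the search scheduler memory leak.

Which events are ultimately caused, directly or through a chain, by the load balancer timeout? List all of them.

the auth load balancer connection pool exhaustion, the search scheduler memory leak, the upstream config service memory leak

Direct effects: the upstream config service memory leak, the search scheduler memory leak.
2 steps out: the auth load balancer connection pool exhaustion.
Not reachable from it: the backup ingestion pipeline misconfiguration, the DNS resolver overload, the edge cache restart, the primary DNS resolver connection pool exhaustion, the primary database restart, the internal scheduler misconfiguration, the legacy web server connection pool exhaustion.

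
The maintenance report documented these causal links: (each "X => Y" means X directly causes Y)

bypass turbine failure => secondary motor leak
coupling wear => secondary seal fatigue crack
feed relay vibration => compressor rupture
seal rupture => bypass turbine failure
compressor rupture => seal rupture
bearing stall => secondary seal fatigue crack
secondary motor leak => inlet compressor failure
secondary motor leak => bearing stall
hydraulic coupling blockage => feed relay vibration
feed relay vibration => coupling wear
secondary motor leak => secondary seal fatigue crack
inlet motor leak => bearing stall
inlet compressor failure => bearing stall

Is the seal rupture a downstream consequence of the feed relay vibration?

Yes

There is a causal chain: the feed relay vibration → the compressor rupture → the seal rupture.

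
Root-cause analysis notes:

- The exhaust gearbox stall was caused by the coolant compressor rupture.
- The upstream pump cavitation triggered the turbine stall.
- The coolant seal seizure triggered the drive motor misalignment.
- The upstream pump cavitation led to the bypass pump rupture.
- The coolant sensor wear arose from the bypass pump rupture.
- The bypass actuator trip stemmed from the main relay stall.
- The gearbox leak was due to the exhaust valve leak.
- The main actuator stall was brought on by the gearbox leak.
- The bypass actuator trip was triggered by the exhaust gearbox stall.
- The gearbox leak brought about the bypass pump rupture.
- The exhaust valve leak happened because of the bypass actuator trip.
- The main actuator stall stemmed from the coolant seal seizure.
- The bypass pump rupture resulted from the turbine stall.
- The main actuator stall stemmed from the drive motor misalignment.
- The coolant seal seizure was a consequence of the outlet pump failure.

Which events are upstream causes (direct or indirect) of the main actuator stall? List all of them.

the bypass actuator trip, the coolant compressor rupture, the coolant seal seizure, the drive motor misalignment, the exhaust gearbox stall, the exhaust valve leak, the gearbox leak, the main relay stall, the outlet pump failure

Immediate causes of the main actuator stall: the coolant seal seizure, the gearbox leak, the drive motor misalignment.
Further upstream: the coolant compressor rupture, the main relay stall, the outlet pump failure, the exhaust gearbox stall, the bypass actuator trip, the exhaust valve leak.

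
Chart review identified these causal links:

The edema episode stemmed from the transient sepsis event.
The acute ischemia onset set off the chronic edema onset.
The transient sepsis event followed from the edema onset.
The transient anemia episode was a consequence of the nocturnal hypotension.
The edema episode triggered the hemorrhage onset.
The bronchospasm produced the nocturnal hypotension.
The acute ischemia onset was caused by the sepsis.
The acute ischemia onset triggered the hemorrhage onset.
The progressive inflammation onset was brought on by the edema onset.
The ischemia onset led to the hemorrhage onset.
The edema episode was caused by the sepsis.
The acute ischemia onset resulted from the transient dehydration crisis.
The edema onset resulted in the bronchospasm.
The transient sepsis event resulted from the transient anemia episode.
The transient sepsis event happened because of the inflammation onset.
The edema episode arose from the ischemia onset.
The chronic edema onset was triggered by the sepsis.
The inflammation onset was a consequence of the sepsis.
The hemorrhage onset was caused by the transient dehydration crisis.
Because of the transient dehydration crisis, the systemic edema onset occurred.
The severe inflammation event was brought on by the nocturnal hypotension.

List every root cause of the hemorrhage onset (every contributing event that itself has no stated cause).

the edema onset, the ischemia onset, the sepsis, the transient dehydration crisis

Tracing upstream from the hemorrhage onset: the hemorrhage onset ← the transient dehydration crisis.
A separate upstream branch: the hemorrhage onset ← the acute ischemia onset ← the sepsis.
A separate upstream branch: the hemorrhage onset ← the edema episode ← the transient sepsis event ← the edema onset.
A separate upstream branch: the hemorrhage onset ← the ischemia onset.
Each of those chain origins has no stated cause.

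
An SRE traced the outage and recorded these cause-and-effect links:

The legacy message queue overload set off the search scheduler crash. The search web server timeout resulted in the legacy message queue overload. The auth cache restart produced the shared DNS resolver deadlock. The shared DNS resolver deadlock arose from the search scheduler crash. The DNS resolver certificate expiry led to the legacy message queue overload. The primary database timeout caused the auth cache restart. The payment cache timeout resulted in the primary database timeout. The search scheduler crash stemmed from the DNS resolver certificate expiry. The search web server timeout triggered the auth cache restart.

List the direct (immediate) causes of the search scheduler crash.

Upstream contributors include the search web server timeout, but only the DNS resolver certificate expiry, the legacy message queue overload feed directly into the search scheduler crash.

the DNS resolver certificate expiry, the legacy message queue overload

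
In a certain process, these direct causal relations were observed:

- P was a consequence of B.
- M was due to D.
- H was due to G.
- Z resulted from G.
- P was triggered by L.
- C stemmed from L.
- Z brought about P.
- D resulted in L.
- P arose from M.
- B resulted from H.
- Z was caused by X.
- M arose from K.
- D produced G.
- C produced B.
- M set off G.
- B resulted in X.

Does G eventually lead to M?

No

G leads to H, B, X, Z, P; M is not among them.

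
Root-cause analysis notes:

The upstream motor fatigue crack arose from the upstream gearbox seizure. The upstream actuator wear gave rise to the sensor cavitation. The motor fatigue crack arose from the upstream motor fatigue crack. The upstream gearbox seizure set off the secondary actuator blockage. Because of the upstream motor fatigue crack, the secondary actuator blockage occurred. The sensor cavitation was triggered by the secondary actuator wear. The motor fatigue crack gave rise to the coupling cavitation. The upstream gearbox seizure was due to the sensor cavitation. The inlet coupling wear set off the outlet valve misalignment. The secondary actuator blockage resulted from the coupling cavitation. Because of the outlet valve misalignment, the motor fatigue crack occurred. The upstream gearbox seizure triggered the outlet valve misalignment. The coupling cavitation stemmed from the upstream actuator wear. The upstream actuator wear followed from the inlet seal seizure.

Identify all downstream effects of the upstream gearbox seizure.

Direct effects: the outlet valve misalignment, the upstream motor fatigue crack, the secondary actuator blockage.
2 steps out: the motor fatigue crack.
3 steps out: the coupling cavitation.
Not reachable from it: the inlet seal seizure, the inlet coupling wear, the secondary actuator wear, the upstream actuator wear, the sensor cavitation.

the coupling cavitation, the motor fatigue crack, the outlet valve misalignment, the secondary actuator blockage, the upstream motor fatigue crack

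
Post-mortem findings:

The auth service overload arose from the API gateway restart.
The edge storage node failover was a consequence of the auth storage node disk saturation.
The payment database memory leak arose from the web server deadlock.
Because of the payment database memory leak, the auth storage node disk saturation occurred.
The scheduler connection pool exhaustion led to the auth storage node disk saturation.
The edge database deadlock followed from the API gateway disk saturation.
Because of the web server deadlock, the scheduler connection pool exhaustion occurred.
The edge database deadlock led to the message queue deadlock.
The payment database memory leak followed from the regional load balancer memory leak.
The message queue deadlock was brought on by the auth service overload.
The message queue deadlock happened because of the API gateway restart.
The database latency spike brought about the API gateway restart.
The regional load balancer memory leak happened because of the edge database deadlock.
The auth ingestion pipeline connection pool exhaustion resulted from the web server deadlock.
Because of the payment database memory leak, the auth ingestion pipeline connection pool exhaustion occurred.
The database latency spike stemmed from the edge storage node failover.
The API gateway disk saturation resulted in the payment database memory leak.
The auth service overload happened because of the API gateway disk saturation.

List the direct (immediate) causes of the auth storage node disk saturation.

Upstream contributors include the API gateway disk saturation, the web server deadlock, the edge database deadlock, the regional load balancer memory leak, but only the payment database memory leak, the scheduler connection pool exhaustion feed directly into the auth storage node disk saturation.

the payment database memory leak, the scheduler connection pool exhaustion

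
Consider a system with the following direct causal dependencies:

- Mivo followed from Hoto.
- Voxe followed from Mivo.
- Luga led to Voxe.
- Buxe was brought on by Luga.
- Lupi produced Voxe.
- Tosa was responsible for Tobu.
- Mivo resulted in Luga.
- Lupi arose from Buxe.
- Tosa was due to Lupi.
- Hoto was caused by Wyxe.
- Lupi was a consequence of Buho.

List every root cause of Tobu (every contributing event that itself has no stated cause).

Buho, Wyxe

Tracing upstream from Tobu: Tobu ← Tosa ← Lupi ← Buxe ← Luga ← Mivo ← Hoto ← Wyxe.
A separate upstream branch: Tobu ← Tosa ← Lupi ← Buho.
Each of those chain origins has no stated cause.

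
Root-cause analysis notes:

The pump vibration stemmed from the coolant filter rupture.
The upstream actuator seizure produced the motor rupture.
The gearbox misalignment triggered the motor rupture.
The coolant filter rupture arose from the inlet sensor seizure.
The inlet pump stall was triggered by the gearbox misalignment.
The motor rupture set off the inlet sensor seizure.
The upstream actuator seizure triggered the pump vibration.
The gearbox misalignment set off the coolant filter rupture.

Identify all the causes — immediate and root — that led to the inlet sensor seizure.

Immediate cause of the inlet sensor seizure: the motor rupture.
Further upstream: the gearbox misalignment, the upstream actuator seizure.

the gearbox misalignment, the motor rupture, the upstream actuator seizure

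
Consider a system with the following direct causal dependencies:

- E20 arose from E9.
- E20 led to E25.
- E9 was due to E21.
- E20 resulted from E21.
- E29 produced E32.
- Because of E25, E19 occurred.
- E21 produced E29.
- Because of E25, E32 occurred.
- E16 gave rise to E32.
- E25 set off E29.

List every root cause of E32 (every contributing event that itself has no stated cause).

Tracing upstream from E32: E32 ← E29 ← E21.
A separate upstream branch: E32 ← E16.
Each of those chain origins has no stated cause.

E16, E21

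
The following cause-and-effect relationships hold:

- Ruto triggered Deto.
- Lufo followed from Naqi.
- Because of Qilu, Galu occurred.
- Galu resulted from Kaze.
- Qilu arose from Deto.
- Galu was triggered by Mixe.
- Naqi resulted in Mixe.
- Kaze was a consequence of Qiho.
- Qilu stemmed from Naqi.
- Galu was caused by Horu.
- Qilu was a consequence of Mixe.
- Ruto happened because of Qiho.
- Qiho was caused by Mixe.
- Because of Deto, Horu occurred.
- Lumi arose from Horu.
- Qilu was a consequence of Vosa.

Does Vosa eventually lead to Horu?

No

Vosa leads to Qilu, Galu; Horu is not among them.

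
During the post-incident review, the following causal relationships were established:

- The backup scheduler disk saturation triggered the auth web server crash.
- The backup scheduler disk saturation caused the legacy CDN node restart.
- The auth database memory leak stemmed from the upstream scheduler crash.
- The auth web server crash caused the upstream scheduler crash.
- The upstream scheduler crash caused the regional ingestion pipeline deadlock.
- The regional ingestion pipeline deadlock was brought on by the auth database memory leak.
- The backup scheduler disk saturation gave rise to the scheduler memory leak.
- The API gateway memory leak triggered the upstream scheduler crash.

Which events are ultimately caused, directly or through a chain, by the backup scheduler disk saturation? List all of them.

the auth database memory leak, the auth web server crash, the legacy CDN node restart, the regional ingestion pipeline deadlock, the scheduler memory leak, the upstream scheduler crash

Direct effects: the auth web server crash, the legacy CDN node restart, the scheduler memory leak.
2 steps out: the upstream scheduler crash.
3 steps out: the auth database memory leak, the regional ingestion pipeline deadlock.
Not reachable from it: the API gateway memory leak.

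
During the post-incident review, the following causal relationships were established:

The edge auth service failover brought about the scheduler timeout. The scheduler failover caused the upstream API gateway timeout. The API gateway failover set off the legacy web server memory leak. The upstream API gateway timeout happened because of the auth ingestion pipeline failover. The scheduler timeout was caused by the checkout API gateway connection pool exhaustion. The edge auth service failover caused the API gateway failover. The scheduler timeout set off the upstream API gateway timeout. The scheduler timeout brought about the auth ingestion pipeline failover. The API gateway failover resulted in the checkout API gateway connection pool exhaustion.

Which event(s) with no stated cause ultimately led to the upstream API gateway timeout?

Tracing upstream from the upstream API gateway timeout: the upstream API gateway timeout ← the scheduler timeout ← the edge auth service failover.
A separate upstream branch: the upstream API gateway timeout ← the scheduler failover.
Each of those chain origins has no stated cause.

the edge auth service failover, the scheduler failover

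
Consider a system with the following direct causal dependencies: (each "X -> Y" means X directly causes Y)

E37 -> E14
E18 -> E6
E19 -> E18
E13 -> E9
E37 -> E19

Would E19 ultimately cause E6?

There is a causal chain: E19 → E18 → E6.

Yes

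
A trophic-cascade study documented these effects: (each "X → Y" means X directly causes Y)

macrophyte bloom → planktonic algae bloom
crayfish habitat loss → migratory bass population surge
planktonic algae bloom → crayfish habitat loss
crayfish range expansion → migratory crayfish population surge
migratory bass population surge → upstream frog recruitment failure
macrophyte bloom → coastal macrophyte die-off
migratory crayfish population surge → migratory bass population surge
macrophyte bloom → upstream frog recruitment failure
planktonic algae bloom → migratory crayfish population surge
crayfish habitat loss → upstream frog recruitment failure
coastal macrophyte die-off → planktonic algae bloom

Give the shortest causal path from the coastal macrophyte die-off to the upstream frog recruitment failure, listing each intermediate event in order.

the coastal macrophyte die-off → the planktonic algae bloom
the planktonic algae bloom → the crayfish habitat loss
the crayfish habitat loss → the upstream frog recruitment failure
Length: 3 steps.

the coastal macrophyte die-off → the planktonic algae bloom → the crayfish habitat loss → the upstream frog recruitment failure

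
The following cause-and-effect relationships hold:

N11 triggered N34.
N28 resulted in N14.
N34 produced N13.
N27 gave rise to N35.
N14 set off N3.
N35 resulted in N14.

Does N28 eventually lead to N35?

N28 leads to N14, N3; N35 is not among them.

No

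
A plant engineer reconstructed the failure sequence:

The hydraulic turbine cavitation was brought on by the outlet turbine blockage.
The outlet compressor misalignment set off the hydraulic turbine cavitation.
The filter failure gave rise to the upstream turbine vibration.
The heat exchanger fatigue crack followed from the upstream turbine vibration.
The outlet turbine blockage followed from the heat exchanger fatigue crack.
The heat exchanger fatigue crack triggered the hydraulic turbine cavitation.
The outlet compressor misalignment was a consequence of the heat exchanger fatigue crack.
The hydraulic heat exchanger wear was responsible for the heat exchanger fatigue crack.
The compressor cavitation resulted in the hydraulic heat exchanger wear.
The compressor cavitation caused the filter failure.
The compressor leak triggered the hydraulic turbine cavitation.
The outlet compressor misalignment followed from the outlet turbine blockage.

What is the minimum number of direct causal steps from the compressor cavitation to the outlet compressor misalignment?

Shortest chain: the compressor cavitation → the hydraulic heat exchanger wear → the heat exchanger fatigue crack → the outlet compressor misalignment.

3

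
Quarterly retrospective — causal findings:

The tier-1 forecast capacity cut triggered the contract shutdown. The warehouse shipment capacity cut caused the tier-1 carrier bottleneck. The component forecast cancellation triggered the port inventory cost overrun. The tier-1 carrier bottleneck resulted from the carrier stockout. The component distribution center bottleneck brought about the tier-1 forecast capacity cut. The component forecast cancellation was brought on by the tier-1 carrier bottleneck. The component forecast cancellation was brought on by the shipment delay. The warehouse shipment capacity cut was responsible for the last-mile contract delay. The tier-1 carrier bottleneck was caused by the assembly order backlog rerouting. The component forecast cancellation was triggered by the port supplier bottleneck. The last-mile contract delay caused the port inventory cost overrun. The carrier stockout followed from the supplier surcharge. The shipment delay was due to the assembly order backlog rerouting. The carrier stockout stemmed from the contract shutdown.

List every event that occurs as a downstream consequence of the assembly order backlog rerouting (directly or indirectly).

the component forecast cancellation, the port inventory cost overrun, the shipment delay, the tier-1 carrier bottleneck

Direct effects: the tier-1 carrier bottleneck, the shipment delay.
2 steps out: the component forecast cancellation.
3 steps out: the port inventory cost overrun.
Not reachable from it: the supplier surcharge, the component distribution center bottleneck, the tier-1 forecast capacity cut, the contract shutdown, the port supplier bottleneck, the warehouse shipment capacity cut, the carrier stockout, the last-mile contract delay.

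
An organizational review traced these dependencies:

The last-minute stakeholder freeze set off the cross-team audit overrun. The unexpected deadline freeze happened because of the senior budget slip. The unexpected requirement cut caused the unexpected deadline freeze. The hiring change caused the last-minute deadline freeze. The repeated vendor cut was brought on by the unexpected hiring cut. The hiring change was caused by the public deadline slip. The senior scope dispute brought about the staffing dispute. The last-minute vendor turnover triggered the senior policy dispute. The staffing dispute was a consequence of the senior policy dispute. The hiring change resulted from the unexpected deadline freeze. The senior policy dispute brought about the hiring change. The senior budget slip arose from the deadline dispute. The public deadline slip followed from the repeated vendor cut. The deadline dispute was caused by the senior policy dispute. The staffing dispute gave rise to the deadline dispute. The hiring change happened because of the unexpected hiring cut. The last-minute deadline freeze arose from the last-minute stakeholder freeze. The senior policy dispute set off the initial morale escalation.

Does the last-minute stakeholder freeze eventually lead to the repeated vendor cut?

The last-minute stakeholder freeze leads to the cross-team audit overrun, the last-minute deadline freeze; the repeated vendor cut is not among them.

No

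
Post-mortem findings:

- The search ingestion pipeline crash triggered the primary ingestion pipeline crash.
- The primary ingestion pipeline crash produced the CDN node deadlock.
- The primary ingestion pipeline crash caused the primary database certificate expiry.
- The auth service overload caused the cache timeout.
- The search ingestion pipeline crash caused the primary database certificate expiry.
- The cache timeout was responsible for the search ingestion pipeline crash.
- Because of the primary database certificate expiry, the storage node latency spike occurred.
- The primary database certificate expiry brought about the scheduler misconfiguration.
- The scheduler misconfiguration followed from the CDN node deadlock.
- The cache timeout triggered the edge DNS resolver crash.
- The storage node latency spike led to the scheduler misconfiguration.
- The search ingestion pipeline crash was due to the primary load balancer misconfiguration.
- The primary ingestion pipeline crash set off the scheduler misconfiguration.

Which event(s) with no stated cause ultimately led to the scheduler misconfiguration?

the auth service overload, the primary load balancer misconfiguration

Tracing upstream from the scheduler misconfiguration: the scheduler misconfiguration ← the primary ingestion pipeline crash ← the search ingestion pipeline crash ← the cache timeout ← the auth service overload.
A separate upstream branch: the scheduler misconfiguration ← the primary ingestion pipeline crash ← the search ingestion pipeline crash ← the primary load balancer misconfiguration.
Each of those chain origins has no stated cause.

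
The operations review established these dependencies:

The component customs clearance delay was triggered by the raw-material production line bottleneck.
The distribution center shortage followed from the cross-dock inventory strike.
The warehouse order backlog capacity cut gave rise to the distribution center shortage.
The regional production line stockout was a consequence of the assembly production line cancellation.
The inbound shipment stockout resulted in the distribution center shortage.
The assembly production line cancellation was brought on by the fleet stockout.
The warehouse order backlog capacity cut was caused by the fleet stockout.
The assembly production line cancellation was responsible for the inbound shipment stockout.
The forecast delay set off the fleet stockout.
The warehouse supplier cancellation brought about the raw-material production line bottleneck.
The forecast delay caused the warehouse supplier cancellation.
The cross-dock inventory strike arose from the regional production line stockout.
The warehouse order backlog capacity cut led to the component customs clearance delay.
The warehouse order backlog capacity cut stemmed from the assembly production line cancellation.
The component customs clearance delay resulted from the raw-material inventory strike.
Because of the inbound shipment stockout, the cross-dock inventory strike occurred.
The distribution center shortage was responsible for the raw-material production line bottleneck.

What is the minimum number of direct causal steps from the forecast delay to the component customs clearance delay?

Shortest chain: the forecast delay → the fleet stockout → the warehouse order backlog capacity cut → the component customs clearance delay.

3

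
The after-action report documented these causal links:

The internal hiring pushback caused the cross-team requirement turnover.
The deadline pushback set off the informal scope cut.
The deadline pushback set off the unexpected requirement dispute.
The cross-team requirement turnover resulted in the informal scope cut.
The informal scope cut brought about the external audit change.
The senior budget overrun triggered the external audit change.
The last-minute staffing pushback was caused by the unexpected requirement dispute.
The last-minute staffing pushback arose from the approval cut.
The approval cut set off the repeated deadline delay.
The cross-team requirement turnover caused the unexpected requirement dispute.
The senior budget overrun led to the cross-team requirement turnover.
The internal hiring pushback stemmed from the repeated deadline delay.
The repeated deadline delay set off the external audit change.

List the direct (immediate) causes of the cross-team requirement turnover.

Upstream contributors include the approval cut, the repeated deadline delay, but only the internal hiring pushback, the senior budget overrun feed directly into the cross-team requirement turnover.

the internal hiring pushback, the senior budget overrun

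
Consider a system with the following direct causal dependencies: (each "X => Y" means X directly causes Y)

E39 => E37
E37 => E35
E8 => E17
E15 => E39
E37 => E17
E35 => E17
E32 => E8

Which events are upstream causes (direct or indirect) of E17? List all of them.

Immediate causes of E17: E37, E8, E35.
Further upstream: E15, E39, E32.

E15, E32, E35, E37, E39, E8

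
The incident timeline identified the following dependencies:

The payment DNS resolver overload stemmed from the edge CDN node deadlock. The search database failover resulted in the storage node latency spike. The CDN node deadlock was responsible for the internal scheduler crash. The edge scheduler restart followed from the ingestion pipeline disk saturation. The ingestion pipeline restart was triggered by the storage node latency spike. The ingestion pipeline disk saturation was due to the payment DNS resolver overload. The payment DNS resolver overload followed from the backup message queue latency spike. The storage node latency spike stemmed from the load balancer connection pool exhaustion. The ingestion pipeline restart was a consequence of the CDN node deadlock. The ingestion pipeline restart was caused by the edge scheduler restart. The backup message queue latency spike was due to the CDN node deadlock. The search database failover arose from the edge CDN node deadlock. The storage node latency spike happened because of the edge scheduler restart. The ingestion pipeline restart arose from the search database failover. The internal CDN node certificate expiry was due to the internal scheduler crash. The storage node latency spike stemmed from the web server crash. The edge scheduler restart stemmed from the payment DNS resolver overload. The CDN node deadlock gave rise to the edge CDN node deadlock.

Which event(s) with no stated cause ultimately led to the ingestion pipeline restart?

Tracing upstream from the ingestion pipeline restart: the ingestion pipeline restart ← the CDN node deadlock.
A separate upstream branch: the ingestion pipeline restart ← the storage node latency spike ← the web server crash.
A separate upstream branch: the ingestion pipeline restart ← the storage node latency spike ← the load balancer connection pool exhaustion.
Each of those chain origins has no stated cause.

the CDN node deadlock, the load balancer connection pool exhaustion, the web server crash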